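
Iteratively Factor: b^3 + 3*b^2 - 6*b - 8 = (b - 2)*(b^2 + 5*b + 4) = (b - 2)*(b + 4)*(b + 1)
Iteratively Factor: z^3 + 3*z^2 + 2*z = (z + 1)*(z^2 + 2*z) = z*(z + 1)*(z + 2)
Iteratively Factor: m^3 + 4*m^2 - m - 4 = (m - 1)*(m^2 + 5*m + 4) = (m - 1)*(m + 4)*(m + 1)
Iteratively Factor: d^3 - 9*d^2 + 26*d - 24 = (d - 4)*(d^2 - 5*d + 6) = (d - 4)*(d - 3)*(d - 2)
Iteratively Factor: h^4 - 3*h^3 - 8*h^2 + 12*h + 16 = (h + 1)*(h^3 - 4*h^2 - 4*h + 16) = (h + 1)*(h + 2)*(h^2 - 6*h + 8) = (h - 4)*(h + 1)*(h + 2)*(h - 2)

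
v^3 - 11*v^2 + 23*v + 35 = (v - 7)*(v - 5)*(v + 1)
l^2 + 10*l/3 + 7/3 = (l + 1)*(l + 7/3)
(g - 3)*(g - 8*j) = g^2 - 8*g*j - 3*g + 24*j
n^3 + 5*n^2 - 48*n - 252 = (n - 7)*(n + 6)^2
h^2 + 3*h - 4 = (h - 1)*(h + 4)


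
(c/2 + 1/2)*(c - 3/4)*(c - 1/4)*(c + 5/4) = c^4/2 + 5*c^3/8 - 13*c^2/32 - 53*c/128 + 15/128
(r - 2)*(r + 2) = r^2 - 4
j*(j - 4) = j^2 - 4*j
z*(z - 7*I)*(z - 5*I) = z^3 - 12*I*z^2 - 35*z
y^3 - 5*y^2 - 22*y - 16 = (y - 8)*(y + 1)*(y + 2)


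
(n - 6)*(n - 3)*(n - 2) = n^3 - 11*n^2 + 36*n - 36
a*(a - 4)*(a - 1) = a^3 - 5*a^2 + 4*a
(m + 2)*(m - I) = m^2 + 2*m - I*m - 2*I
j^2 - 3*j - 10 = (j - 5)*(j + 2)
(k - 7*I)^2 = k^2 - 14*I*k - 49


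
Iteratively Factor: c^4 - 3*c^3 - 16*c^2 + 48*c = (c + 4)*(c^3 - 7*c^2 + 12*c) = c*(c + 4)*(c^2 - 7*c + 12) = c*(c - 4)*(c + 4)*(c - 3)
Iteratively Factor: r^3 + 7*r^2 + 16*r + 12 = (r + 2)*(r^2 + 5*r + 6) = (r + 2)^2*(r + 3)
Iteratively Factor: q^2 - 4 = (q + 2)*(q - 2)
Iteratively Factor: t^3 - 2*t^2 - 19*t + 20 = (t - 1)*(t^2 - t - 20) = (t - 5)*(t - 1)*(t + 4)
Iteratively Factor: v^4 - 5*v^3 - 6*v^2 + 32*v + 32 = (v + 1)*(v^3 - 6*v^2 + 32) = (v - 4)*(v + 1)*(v^2 - 2*v - 8) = (v - 4)*(v + 1)*(v + 2)*(v - 4)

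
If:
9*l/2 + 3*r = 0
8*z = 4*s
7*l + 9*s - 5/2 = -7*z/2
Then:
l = 5/14 - 43*z/14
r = 129*z/28 - 15/28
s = 2*z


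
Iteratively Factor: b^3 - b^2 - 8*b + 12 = (b - 2)*(b^2 + b - 6) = (b - 2)*(b + 3)*(b - 2)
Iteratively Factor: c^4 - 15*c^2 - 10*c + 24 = (c + 2)*(c^3 - 2*c^2 - 11*c + 12) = (c - 1)*(c + 2)*(c^2 - c - 12) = (c - 1)*(c + 2)*(c + 3)*(c - 4)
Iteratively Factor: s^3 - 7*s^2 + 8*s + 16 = (s - 4)*(s^2 - 3*s - 4) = (s - 4)^2*(s + 1)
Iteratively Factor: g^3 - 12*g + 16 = (g - 2)*(g^2 + 2*g - 8) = (g - 2)^2*(g + 4)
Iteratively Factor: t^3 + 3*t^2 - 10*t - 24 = (t - 3)*(t^2 + 6*t + 8) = (t - 3)*(t + 4)*(t + 2)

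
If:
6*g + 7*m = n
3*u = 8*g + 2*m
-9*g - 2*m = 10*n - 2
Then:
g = 36*u/73 - 2/219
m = 8/219 - 69*u/146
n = 44/219 - 51*u/146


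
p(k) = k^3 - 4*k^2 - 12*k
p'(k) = 3*k^2 - 8*k - 12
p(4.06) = -47.73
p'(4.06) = 4.97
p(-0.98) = 6.98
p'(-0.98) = -1.28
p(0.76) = -10.99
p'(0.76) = -16.35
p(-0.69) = 6.05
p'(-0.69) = -5.05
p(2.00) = -32.00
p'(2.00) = -16.00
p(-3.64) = -57.55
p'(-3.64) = 56.87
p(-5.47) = -217.71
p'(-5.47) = 121.52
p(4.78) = -39.54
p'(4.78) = 18.31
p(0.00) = 0.00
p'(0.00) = -12.00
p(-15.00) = -4095.00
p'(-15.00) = 783.00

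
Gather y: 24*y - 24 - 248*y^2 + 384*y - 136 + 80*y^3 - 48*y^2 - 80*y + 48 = 80*y^3 - 296*y^2 + 328*y - 112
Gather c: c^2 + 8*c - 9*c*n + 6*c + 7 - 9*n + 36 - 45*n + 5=c^2 + c*(14 - 9*n) - 54*n + 48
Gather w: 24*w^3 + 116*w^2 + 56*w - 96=24*w^3 + 116*w^2 + 56*w - 96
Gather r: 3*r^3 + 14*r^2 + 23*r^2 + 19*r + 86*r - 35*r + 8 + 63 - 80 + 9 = 3*r^3 + 37*r^2 + 70*r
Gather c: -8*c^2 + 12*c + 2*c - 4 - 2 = -8*c^2 + 14*c - 6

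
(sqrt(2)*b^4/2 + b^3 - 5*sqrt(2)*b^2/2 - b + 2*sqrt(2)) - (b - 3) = sqrt(2)*b^4/2 + b^3 - 5*sqrt(2)*b^2/2 - 2*b + 2*sqrt(2) + 3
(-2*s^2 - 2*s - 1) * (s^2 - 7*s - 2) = -2*s^4 + 12*s^3 + 17*s^2 + 11*s + 2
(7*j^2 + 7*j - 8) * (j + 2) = 7*j^3 + 21*j^2 + 6*j - 16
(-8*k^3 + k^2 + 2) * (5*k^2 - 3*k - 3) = -40*k^5 + 29*k^4 + 21*k^3 + 7*k^2 - 6*k - 6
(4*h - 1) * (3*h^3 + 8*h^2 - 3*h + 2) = 12*h^4 + 29*h^3 - 20*h^2 + 11*h - 2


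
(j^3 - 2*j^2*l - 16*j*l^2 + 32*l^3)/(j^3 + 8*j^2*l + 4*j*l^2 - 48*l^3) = (j - 4*l)/(j + 6*l)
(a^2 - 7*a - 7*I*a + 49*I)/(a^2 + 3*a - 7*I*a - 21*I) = (a - 7)/(a + 3)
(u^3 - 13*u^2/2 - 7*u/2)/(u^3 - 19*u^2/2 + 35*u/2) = (2*u + 1)/(2*u - 5)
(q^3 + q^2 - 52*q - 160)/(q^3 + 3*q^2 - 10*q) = (q^2 - 4*q - 32)/(q*(q - 2))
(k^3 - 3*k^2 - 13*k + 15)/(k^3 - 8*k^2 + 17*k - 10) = (k + 3)/(k - 2)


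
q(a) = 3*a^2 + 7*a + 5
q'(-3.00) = -11.00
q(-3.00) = 11.00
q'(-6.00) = -29.00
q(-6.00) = 71.00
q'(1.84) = 18.04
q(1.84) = 28.04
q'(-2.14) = -5.84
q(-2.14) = 3.76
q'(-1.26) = -0.56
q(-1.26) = 0.94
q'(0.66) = 10.96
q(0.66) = 10.93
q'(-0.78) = 2.32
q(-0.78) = 1.37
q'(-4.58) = -20.48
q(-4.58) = 35.87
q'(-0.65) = 3.10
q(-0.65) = 1.72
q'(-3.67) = -15.02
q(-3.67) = 19.72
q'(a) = 6*a + 7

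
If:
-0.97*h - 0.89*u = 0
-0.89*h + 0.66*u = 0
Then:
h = 0.00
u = 0.00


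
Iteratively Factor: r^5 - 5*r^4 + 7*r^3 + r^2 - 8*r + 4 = (r + 1)*(r^4 - 6*r^3 + 13*r^2 - 12*r + 4) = (r - 2)*(r + 1)*(r^3 - 4*r^2 + 5*r - 2) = (r - 2)^2*(r + 1)*(r^2 - 2*r + 1) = (r - 2)^2*(r - 1)*(r + 1)*(r - 1)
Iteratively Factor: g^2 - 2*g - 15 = (g + 3)*(g - 5)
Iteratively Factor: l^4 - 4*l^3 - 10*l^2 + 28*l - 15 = (l - 1)*(l^3 - 3*l^2 - 13*l + 15) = (l - 1)*(l + 3)*(l^2 - 6*l + 5) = (l - 5)*(l - 1)*(l + 3)*(l - 1)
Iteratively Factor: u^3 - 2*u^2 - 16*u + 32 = (u - 2)*(u^2 - 16) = (u - 2)*(u + 4)*(u - 4)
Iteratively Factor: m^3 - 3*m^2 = (m)*(m^2 - 3*m) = m*(m - 3)*(m)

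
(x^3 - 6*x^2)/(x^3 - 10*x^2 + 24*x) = x/(x - 4)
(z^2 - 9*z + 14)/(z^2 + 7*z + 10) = (z^2 - 9*z + 14)/(z^2 + 7*z + 10)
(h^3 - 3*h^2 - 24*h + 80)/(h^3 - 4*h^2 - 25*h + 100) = (h - 4)/(h - 5)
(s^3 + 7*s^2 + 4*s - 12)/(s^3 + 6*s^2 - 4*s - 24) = (s - 1)/(s - 2)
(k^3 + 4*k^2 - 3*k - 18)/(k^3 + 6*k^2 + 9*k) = (k - 2)/k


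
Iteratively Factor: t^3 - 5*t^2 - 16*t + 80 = (t + 4)*(t^2 - 9*t + 20) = (t - 5)*(t + 4)*(t - 4)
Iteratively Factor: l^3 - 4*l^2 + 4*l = (l - 2)*(l^2 - 2*l) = l*(l - 2)*(l - 2)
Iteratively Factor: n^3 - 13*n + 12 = (n + 4)*(n^2 - 4*n + 3) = (n - 1)*(n + 4)*(n - 3)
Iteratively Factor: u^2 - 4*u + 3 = (u - 1)*(u - 3)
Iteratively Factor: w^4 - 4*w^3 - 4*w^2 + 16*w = (w - 2)*(w^3 - 2*w^2 - 8*w) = w*(w - 2)*(w^2 - 2*w - 8) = w*(w - 4)*(w - 2)*(w + 2)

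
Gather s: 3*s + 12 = 3*s + 12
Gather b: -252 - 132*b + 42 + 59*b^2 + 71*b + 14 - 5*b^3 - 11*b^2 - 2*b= -5*b^3 + 48*b^2 - 63*b - 196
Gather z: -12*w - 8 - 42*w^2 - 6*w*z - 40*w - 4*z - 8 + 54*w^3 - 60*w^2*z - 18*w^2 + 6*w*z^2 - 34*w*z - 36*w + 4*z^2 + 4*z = 54*w^3 - 60*w^2 - 88*w + z^2*(6*w + 4) + z*(-60*w^2 - 40*w) - 16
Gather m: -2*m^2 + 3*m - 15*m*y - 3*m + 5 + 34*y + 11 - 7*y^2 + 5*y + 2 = -2*m^2 - 15*m*y - 7*y^2 + 39*y + 18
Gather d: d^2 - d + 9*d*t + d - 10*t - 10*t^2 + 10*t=d^2 + 9*d*t - 10*t^2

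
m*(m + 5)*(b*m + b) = b*m^3 + 6*b*m^2 + 5*b*m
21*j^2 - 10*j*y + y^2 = (-7*j + y)*(-3*j + y)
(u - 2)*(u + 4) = u^2 + 2*u - 8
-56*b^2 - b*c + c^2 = (-8*b + c)*(7*b + c)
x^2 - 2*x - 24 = (x - 6)*(x + 4)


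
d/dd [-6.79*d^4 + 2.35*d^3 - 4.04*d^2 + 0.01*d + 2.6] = -27.16*d^3 + 7.05*d^2 - 8.08*d + 0.01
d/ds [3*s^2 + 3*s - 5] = 6*s + 3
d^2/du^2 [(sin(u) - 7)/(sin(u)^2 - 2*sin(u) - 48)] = (sin(u)^5 - 26*sin(u)^4 + 328*sin(u)^3 - 1426*sin(u)^2 + 2604*sin(u) + 920)/(-sin(u)^2 + 2*sin(u) + 48)^3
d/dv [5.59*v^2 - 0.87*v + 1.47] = 11.18*v - 0.87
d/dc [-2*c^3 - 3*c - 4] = -6*c^2 - 3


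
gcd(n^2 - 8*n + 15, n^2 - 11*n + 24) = n - 3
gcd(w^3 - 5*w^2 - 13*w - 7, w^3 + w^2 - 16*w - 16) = w + 1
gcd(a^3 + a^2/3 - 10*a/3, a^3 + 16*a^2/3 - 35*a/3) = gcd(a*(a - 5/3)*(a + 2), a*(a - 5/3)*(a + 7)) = a^2 - 5*a/3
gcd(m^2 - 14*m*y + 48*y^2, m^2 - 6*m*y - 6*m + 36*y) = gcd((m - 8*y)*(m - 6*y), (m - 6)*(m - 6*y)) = -m + 6*y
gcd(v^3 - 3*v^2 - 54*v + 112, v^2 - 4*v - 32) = v - 8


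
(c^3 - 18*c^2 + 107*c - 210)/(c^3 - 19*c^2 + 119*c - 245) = (c - 6)/(c - 7)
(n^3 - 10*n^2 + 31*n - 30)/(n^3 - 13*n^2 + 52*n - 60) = (n - 3)/(n - 6)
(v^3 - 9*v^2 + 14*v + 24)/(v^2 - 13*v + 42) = (v^2 - 3*v - 4)/(v - 7)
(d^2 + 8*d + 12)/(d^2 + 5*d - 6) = (d + 2)/(d - 1)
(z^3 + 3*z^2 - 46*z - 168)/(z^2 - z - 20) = (z^2 - z - 42)/(z - 5)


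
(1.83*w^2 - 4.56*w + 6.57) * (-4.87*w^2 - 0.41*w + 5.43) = -8.9121*w^4 + 21.4569*w^3 - 20.1894*w^2 - 27.4545*w + 35.6751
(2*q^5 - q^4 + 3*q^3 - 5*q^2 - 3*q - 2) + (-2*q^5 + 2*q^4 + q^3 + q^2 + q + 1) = q^4 + 4*q^3 - 4*q^2 - 2*q - 1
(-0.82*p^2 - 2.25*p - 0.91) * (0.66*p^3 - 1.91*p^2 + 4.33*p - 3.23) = -0.5412*p^5 + 0.0811999999999997*p^4 + 0.1463*p^3 - 5.3558*p^2 + 3.3272*p + 2.9393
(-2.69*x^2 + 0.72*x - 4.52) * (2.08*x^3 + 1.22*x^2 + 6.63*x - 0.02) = -5.5952*x^5 - 1.7842*x^4 - 26.3579*x^3 - 0.686999999999999*x^2 - 29.982*x + 0.0904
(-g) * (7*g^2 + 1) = -7*g^3 - g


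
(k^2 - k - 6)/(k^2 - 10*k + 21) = (k + 2)/(k - 7)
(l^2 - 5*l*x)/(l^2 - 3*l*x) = (l - 5*x)/(l - 3*x)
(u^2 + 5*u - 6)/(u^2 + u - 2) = (u + 6)/(u + 2)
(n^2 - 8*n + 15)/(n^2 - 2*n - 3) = (n - 5)/(n + 1)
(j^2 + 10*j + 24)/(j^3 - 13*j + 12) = (j + 6)/(j^2 - 4*j + 3)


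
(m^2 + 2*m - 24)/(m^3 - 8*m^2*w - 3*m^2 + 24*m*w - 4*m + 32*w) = (-m - 6)/(-m^2 + 8*m*w - m + 8*w)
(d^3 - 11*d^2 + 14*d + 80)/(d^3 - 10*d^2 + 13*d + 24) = (d^2 - 3*d - 10)/(d^2 - 2*d - 3)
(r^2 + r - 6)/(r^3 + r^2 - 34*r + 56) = (r + 3)/(r^2 + 3*r - 28)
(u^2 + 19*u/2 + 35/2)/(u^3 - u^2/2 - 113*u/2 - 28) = (2*u + 5)/(2*u^2 - 15*u - 8)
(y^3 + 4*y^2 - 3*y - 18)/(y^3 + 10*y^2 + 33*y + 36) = (y - 2)/(y + 4)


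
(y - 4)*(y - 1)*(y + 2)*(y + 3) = y^4 - 15*y^2 - 10*y + 24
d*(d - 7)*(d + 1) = d^3 - 6*d^2 - 7*d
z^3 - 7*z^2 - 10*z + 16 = (z - 8)*(z - 1)*(z + 2)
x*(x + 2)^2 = x^3 + 4*x^2 + 4*x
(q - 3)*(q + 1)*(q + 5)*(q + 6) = q^4 + 9*q^3 + 5*q^2 - 93*q - 90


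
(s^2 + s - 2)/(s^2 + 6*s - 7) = (s + 2)/(s + 7)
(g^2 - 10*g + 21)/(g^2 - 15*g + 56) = (g - 3)/(g - 8)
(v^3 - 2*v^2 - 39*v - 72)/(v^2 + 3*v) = v - 5 - 24/v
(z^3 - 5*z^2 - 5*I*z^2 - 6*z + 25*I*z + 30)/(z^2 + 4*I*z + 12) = (z^2 - z*(5 + 3*I) + 15*I)/(z + 6*I)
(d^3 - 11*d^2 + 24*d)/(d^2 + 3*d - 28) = d*(d^2 - 11*d + 24)/(d^2 + 3*d - 28)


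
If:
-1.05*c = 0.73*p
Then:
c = -0.695238095238095*p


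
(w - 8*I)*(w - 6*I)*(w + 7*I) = w^3 - 7*I*w^2 + 50*w - 336*I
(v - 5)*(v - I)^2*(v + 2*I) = v^4 - 5*v^3 + 3*v^2 - 15*v - 2*I*v + 10*I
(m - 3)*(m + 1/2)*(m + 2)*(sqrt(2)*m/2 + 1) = sqrt(2)*m^4/2 - sqrt(2)*m^3/4 + m^3 - 13*sqrt(2)*m^2/4 - m^2/2 - 13*m/2 - 3*sqrt(2)*m/2 - 3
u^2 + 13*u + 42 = (u + 6)*(u + 7)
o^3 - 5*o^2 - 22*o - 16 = (o - 8)*(o + 1)*(o + 2)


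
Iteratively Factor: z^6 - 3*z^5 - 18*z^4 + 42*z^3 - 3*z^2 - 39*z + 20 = (z + 4)*(z^5 - 7*z^4 + 10*z^3 + 2*z^2 - 11*z + 5) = (z - 1)*(z + 4)*(z^4 - 6*z^3 + 4*z^2 + 6*z - 5) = (z - 1)^2*(z + 4)*(z^3 - 5*z^2 - z + 5) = (z - 5)*(z - 1)^2*(z + 4)*(z^2 - 1) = (z - 5)*(z - 1)^3*(z + 4)*(z + 1)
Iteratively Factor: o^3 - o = (o)*(o^2 - 1) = o*(o + 1)*(o - 1)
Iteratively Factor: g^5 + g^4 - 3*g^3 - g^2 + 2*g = (g - 1)*(g^4 + 2*g^3 - g^2 - 2*g) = (g - 1)^2*(g^3 + 3*g^2 + 2*g) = (g - 1)^2*(g + 2)*(g^2 + g) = (g - 1)^2*(g + 1)*(g + 2)*(g)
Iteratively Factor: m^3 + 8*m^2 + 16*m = (m)*(m^2 + 8*m + 16) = m*(m + 4)*(m + 4)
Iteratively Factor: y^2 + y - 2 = (y - 1)*(y + 2)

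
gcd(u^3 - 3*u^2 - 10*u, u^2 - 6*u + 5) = u - 5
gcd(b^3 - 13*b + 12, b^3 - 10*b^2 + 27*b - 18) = b^2 - 4*b + 3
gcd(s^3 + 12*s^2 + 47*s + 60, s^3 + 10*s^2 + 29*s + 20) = s^2 + 9*s + 20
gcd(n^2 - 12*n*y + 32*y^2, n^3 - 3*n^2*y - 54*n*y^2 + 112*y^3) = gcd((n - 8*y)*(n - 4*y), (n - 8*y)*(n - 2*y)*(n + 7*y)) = -n + 8*y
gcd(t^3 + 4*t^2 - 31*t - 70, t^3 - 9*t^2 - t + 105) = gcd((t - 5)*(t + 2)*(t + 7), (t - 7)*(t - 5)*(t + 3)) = t - 5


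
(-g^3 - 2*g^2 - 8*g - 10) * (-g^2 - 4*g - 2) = g^5 + 6*g^4 + 18*g^3 + 46*g^2 + 56*g + 20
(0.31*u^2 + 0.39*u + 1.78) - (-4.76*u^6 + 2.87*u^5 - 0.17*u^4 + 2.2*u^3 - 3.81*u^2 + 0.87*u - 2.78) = 4.76*u^6 - 2.87*u^5 + 0.17*u^4 - 2.2*u^3 + 4.12*u^2 - 0.48*u + 4.56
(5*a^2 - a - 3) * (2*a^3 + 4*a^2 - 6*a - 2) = 10*a^5 + 18*a^4 - 40*a^3 - 16*a^2 + 20*a + 6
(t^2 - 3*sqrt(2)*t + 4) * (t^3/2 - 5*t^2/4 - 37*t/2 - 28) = t^5/2 - 3*sqrt(2)*t^4/2 - 5*t^4/4 - 33*t^3/2 + 15*sqrt(2)*t^3/4 - 33*t^2 + 111*sqrt(2)*t^2/2 - 74*t + 84*sqrt(2)*t - 112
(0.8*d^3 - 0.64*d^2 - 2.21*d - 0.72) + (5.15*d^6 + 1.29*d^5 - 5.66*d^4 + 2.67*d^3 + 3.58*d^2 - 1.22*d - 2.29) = 5.15*d^6 + 1.29*d^5 - 5.66*d^4 + 3.47*d^3 + 2.94*d^2 - 3.43*d - 3.01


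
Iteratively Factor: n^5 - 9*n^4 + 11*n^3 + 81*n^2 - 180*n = (n + 3)*(n^4 - 12*n^3 + 47*n^2 - 60*n) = n*(n + 3)*(n^3 - 12*n^2 + 47*n - 60) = n*(n - 5)*(n + 3)*(n^2 - 7*n + 12) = n*(n - 5)*(n - 4)*(n + 3)*(n - 3)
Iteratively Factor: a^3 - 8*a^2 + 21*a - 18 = (a - 3)*(a^2 - 5*a + 6) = (a - 3)*(a - 2)*(a - 3)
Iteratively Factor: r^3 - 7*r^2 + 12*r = (r - 3)*(r^2 - 4*r) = r*(r - 3)*(r - 4)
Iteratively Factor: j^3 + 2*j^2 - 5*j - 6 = (j - 2)*(j^2 + 4*j + 3) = (j - 2)*(j + 3)*(j + 1)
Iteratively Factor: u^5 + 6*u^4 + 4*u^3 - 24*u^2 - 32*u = (u + 2)*(u^4 + 4*u^3 - 4*u^2 - 16*u) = u*(u + 2)*(u^3 + 4*u^2 - 4*u - 16) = u*(u + 2)^2*(u^2 + 2*u - 8) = u*(u - 2)*(u + 2)^2*(u + 4)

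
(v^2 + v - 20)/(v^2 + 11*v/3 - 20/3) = 3*(v - 4)/(3*v - 4)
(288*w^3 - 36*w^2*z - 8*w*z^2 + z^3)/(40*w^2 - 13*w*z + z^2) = (-36*w^2 + z^2)/(-5*w + z)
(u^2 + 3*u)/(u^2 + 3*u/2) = 2*(u + 3)/(2*u + 3)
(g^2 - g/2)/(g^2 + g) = (g - 1/2)/(g + 1)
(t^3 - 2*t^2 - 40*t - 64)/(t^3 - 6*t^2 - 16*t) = (t + 4)/t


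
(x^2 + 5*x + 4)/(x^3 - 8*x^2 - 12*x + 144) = (x + 1)/(x^2 - 12*x + 36)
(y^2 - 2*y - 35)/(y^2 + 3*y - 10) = (y - 7)/(y - 2)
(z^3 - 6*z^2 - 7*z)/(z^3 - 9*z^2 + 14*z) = (z + 1)/(z - 2)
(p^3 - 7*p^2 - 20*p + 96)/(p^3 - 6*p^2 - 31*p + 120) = (p + 4)/(p + 5)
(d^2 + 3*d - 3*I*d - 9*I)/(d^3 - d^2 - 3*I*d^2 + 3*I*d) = (d + 3)/(d*(d - 1))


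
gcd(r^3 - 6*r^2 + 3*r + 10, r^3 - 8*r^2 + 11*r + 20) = r^2 - 4*r - 5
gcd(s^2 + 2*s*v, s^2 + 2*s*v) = s^2 + 2*s*v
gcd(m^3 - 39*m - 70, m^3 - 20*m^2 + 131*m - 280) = m - 7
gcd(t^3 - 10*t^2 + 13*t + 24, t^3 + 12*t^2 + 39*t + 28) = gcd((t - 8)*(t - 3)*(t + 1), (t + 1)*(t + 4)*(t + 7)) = t + 1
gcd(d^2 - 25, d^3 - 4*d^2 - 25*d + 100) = d^2 - 25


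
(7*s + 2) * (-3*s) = -21*s^2 - 6*s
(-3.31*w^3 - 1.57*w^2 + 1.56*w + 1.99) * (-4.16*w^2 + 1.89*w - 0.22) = 13.7696*w^5 + 0.275300000000001*w^4 - 8.7287*w^3 - 4.9846*w^2 + 3.4179*w - 0.4378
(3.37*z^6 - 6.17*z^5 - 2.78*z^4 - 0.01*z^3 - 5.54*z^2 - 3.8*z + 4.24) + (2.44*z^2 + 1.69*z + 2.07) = 3.37*z^6 - 6.17*z^5 - 2.78*z^4 - 0.01*z^3 - 3.1*z^2 - 2.11*z + 6.31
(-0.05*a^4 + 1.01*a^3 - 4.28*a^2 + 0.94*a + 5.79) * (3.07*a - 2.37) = -0.1535*a^5 + 3.2192*a^4 - 15.5333*a^3 + 13.0294*a^2 + 15.5475*a - 13.7223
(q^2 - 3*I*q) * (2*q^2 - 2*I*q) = 2*q^4 - 8*I*q^3 - 6*q^2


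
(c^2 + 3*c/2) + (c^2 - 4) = 2*c^2 + 3*c/2 - 4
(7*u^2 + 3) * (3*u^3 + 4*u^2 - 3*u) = 21*u^5 + 28*u^4 - 12*u^3 + 12*u^2 - 9*u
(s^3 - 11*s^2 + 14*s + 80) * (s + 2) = s^4 - 9*s^3 - 8*s^2 + 108*s + 160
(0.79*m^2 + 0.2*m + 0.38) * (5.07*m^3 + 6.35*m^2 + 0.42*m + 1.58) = 4.0053*m^5 + 6.0305*m^4 + 3.5284*m^3 + 3.7452*m^2 + 0.4756*m + 0.6004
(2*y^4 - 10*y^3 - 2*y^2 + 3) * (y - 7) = 2*y^5 - 24*y^4 + 68*y^3 + 14*y^2 + 3*y - 21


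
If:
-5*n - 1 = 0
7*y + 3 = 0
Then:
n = -1/5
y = -3/7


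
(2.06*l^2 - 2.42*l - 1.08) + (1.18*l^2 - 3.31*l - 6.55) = 3.24*l^2 - 5.73*l - 7.63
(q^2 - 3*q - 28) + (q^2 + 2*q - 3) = 2*q^2 - q - 31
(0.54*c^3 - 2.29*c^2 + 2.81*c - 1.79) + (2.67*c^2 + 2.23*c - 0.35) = 0.54*c^3 + 0.38*c^2 + 5.04*c - 2.14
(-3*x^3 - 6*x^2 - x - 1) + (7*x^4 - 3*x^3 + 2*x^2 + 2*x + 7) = 7*x^4 - 6*x^3 - 4*x^2 + x + 6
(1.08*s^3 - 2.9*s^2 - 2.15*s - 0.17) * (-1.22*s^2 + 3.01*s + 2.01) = -1.3176*s^5 + 6.7888*s^4 - 3.9352*s^3 - 12.0931*s^2 - 4.8332*s - 0.3417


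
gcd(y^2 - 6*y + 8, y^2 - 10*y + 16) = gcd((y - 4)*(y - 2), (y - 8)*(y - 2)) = y - 2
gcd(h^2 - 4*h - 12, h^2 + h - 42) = h - 6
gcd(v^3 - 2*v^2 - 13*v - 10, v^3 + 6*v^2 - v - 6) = v + 1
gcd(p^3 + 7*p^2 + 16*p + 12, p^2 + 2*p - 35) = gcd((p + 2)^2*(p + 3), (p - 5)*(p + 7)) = 1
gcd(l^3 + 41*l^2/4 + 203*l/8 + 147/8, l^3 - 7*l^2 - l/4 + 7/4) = 1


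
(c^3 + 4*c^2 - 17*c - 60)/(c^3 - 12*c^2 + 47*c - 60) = (c^2 + 8*c + 15)/(c^2 - 8*c + 15)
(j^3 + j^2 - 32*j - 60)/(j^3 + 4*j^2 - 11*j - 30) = (j - 6)/(j - 3)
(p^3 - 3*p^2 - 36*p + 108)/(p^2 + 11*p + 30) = (p^2 - 9*p + 18)/(p + 5)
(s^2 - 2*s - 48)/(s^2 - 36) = (s - 8)/(s - 6)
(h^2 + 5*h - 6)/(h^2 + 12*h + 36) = (h - 1)/(h + 6)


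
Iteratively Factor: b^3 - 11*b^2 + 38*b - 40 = (b - 4)*(b^2 - 7*b + 10) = (b - 5)*(b - 4)*(b - 2)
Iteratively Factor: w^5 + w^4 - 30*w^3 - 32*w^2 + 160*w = (w + 4)*(w^4 - 3*w^3 - 18*w^2 + 40*w) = w*(w + 4)*(w^3 - 3*w^2 - 18*w + 40) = w*(w - 5)*(w + 4)*(w^2 + 2*w - 8) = w*(w - 5)*(w - 2)*(w + 4)*(w + 4)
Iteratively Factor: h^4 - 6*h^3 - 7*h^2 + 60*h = (h - 5)*(h^3 - h^2 - 12*h) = (h - 5)*(h + 3)*(h^2 - 4*h) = h*(h - 5)*(h + 3)*(h - 4)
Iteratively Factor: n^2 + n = (n)*(n + 1)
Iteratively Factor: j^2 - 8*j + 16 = (j - 4)*(j - 4)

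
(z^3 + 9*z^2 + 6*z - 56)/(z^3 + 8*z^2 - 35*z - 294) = (z^2 + 2*z - 8)/(z^2 + z - 42)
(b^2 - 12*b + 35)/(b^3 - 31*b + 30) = (b - 7)/(b^2 + 5*b - 6)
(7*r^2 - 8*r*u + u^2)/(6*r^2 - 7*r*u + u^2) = (7*r - u)/(6*r - u)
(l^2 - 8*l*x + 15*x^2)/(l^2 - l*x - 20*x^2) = (l - 3*x)/(l + 4*x)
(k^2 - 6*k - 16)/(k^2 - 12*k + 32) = (k + 2)/(k - 4)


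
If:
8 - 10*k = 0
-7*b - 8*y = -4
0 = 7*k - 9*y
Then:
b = -44/315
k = 4/5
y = 28/45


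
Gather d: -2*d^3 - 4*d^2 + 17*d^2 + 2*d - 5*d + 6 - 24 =-2*d^3 + 13*d^2 - 3*d - 18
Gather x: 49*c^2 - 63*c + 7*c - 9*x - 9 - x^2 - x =49*c^2 - 56*c - x^2 - 10*x - 9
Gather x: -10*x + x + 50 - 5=45 - 9*x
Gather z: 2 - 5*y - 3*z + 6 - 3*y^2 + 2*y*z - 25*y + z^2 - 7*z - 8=-3*y^2 - 30*y + z^2 + z*(2*y - 10)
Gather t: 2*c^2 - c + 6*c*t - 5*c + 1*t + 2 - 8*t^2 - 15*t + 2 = 2*c^2 - 6*c - 8*t^2 + t*(6*c - 14) + 4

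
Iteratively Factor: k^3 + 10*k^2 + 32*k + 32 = (k + 4)*(k^2 + 6*k + 8) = (k + 2)*(k + 4)*(k + 4)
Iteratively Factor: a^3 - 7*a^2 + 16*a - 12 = (a - 2)*(a^2 - 5*a + 6) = (a - 3)*(a - 2)*(a - 2)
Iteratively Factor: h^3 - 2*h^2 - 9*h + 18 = (h - 3)*(h^2 + h - 6) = (h - 3)*(h + 3)*(h - 2)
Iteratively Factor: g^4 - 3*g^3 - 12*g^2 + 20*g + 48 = (g + 2)*(g^3 - 5*g^2 - 2*g + 24) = (g + 2)^2*(g^2 - 7*g + 12) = (g - 3)*(g + 2)^2*(g - 4)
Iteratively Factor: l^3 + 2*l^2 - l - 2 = (l - 1)*(l^2 + 3*l + 2) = (l - 1)*(l + 1)*(l + 2)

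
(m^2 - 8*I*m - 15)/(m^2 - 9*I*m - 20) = (m - 3*I)/(m - 4*I)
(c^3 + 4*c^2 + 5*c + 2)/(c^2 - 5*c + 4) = (c^3 + 4*c^2 + 5*c + 2)/(c^2 - 5*c + 4)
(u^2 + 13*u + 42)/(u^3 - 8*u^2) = (u^2 + 13*u + 42)/(u^2*(u - 8))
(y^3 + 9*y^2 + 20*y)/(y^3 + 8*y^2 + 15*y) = (y + 4)/(y + 3)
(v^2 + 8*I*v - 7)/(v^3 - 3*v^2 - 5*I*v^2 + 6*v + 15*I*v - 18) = (v + 7*I)/(v^2 + v*(-3 - 6*I) + 18*I)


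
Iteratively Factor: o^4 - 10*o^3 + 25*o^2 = (o - 5)*(o^3 - 5*o^2) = o*(o - 5)*(o^2 - 5*o) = o*(o - 5)^2*(o)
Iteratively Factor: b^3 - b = (b)*(b^2 - 1) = b*(b + 1)*(b - 1)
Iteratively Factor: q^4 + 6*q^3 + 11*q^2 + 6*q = (q + 1)*(q^3 + 5*q^2 + 6*q) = q*(q + 1)*(q^2 + 5*q + 6) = q*(q + 1)*(q + 2)*(q + 3)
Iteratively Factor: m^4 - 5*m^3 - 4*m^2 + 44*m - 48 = (m - 2)*(m^3 - 3*m^2 - 10*m + 24) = (m - 2)*(m + 3)*(m^2 - 6*m + 8) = (m - 4)*(m - 2)*(m + 3)*(m - 2)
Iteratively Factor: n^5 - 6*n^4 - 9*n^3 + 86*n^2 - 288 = (n + 2)*(n^4 - 8*n^3 + 7*n^2 + 72*n - 144) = (n - 3)*(n + 2)*(n^3 - 5*n^2 - 8*n + 48) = (n - 3)*(n + 2)*(n + 3)*(n^2 - 8*n + 16) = (n - 4)*(n - 3)*(n + 2)*(n + 3)*(n - 4)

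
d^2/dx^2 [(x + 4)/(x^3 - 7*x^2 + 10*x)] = 2*(3*x^5 + 3*x^4 - 185*x^3 + 708*x^2 - 840*x + 400)/(x^3*(x^6 - 21*x^5 + 177*x^4 - 763*x^3 + 1770*x^2 - 2100*x + 1000))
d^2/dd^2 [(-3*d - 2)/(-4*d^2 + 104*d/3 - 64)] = 3*(9*(8 - 3*d)*(3*d^2 - 26*d + 48) + 4*(3*d - 13)^2*(3*d + 2))/(2*(3*d^2 - 26*d + 48)^3)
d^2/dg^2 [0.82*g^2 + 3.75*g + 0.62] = 1.64000000000000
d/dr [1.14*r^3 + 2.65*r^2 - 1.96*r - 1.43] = 3.42*r^2 + 5.3*r - 1.96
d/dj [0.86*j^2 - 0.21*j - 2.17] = 1.72*j - 0.21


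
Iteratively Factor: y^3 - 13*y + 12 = (y - 3)*(y^2 + 3*y - 4) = (y - 3)*(y + 4)*(y - 1)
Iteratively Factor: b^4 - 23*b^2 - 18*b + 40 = (b - 5)*(b^3 + 5*b^2 + 2*b - 8) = (b - 5)*(b + 4)*(b^2 + b - 2) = (b - 5)*(b - 1)*(b + 4)*(b + 2)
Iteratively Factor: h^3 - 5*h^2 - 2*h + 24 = (h + 2)*(h^2 - 7*h + 12) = (h - 4)*(h + 2)*(h - 3)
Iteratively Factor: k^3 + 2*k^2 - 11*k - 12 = (k + 4)*(k^2 - 2*k - 3) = (k + 1)*(k + 4)*(k - 3)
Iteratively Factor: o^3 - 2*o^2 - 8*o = (o + 2)*(o^2 - 4*o) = (o - 4)*(o + 2)*(o)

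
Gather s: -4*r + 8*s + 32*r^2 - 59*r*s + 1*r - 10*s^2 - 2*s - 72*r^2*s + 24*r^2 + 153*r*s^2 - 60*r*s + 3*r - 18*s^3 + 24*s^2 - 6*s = 56*r^2 - 18*s^3 + s^2*(153*r + 14) + s*(-72*r^2 - 119*r)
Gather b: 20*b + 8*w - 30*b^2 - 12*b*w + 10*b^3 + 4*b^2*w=10*b^3 + b^2*(4*w - 30) + b*(20 - 12*w) + 8*w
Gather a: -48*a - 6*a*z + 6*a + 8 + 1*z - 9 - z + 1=a*(-6*z - 42)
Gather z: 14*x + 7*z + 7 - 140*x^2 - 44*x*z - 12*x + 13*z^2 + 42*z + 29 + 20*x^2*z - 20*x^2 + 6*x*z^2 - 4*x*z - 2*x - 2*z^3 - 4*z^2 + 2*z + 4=-160*x^2 - 2*z^3 + z^2*(6*x + 9) + z*(20*x^2 - 48*x + 51) + 40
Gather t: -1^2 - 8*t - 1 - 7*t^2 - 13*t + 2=-7*t^2 - 21*t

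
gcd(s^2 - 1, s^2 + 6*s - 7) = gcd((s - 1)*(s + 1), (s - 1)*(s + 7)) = s - 1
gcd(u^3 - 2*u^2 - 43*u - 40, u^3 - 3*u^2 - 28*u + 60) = u + 5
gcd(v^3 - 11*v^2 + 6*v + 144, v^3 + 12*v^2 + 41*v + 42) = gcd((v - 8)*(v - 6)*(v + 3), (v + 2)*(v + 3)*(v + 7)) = v + 3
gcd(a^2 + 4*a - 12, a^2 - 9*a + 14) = a - 2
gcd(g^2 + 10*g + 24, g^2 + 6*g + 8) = g + 4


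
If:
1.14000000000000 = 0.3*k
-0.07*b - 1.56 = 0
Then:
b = -22.29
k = 3.80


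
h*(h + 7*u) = h^2 + 7*h*u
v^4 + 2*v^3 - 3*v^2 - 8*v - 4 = (v - 2)*(v + 1)^2*(v + 2)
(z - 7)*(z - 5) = z^2 - 12*z + 35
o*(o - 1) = o^2 - o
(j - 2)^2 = j^2 - 4*j + 4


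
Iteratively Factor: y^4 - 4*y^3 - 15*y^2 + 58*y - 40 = (y - 1)*(y^3 - 3*y^2 - 18*y + 40) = (y - 2)*(y - 1)*(y^2 - y - 20) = (y - 2)*(y - 1)*(y + 4)*(y - 5)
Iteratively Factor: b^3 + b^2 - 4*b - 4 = (b + 2)*(b^2 - b - 2) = (b - 2)*(b + 2)*(b + 1)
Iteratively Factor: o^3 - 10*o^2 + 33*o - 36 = (o - 3)*(o^2 - 7*o + 12) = (o - 4)*(o - 3)*(o - 3)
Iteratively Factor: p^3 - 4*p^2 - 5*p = (p + 1)*(p^2 - 5*p) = p*(p + 1)*(p - 5)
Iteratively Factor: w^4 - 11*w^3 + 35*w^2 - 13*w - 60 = (w - 5)*(w^3 - 6*w^2 + 5*w + 12) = (w - 5)*(w + 1)*(w^2 - 7*w + 12) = (w - 5)*(w - 4)*(w + 1)*(w - 3)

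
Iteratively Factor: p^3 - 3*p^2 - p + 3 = (p - 1)*(p^2 - 2*p - 3) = (p - 3)*(p - 1)*(p + 1)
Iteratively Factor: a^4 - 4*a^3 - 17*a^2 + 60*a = (a + 4)*(a^3 - 8*a^2 + 15*a) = (a - 5)*(a + 4)*(a^2 - 3*a) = a*(a - 5)*(a + 4)*(a - 3)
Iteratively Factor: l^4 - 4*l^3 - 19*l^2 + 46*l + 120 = (l + 3)*(l^3 - 7*l^2 + 2*l + 40) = (l - 4)*(l + 3)*(l^2 - 3*l - 10) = (l - 4)*(l + 2)*(l + 3)*(l - 5)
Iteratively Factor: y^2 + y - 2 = (y + 2)*(y - 1)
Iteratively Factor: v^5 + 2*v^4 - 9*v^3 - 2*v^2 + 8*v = (v + 4)*(v^4 - 2*v^3 - v^2 + 2*v) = (v - 2)*(v + 4)*(v^3 - v) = v*(v - 2)*(v + 4)*(v^2 - 1) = v*(v - 2)*(v + 1)*(v + 4)*(v - 1)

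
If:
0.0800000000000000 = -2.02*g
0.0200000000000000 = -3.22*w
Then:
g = -0.04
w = -0.01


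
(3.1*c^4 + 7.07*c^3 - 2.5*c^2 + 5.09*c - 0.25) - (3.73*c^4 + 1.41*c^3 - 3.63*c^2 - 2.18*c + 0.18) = -0.63*c^4 + 5.66*c^3 + 1.13*c^2 + 7.27*c - 0.43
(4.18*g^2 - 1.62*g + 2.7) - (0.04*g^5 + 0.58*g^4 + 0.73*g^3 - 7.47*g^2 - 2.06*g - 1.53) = -0.04*g^5 - 0.58*g^4 - 0.73*g^3 + 11.65*g^2 + 0.44*g + 4.23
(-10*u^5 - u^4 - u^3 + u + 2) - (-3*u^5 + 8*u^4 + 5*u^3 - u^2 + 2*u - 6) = -7*u^5 - 9*u^4 - 6*u^3 + u^2 - u + 8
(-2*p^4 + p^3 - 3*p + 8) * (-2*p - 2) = 4*p^5 + 2*p^4 - 2*p^3 + 6*p^2 - 10*p - 16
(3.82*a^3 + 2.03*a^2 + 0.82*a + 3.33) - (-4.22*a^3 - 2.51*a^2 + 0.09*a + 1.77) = 8.04*a^3 + 4.54*a^2 + 0.73*a + 1.56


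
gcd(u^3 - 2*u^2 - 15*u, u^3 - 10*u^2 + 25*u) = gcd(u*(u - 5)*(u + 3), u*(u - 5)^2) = u^2 - 5*u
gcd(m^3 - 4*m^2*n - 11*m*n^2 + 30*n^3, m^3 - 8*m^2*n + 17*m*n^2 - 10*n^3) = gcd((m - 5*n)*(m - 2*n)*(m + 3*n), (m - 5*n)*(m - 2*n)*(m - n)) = m^2 - 7*m*n + 10*n^2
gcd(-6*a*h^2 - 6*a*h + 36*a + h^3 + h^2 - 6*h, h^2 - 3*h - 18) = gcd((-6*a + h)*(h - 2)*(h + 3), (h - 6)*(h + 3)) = h + 3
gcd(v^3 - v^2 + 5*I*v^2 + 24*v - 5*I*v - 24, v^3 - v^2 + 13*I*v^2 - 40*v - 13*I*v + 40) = v^2 + v*(-1 + 8*I) - 8*I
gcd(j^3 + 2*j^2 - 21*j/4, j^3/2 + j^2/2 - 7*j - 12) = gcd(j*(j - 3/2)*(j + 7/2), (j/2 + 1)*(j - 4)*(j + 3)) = 1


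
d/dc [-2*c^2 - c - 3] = -4*c - 1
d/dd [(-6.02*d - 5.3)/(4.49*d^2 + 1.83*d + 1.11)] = (27.0298*d^2 + 47.594*d + 3.0168)/(20.1601*d^4 + 16.4334*d^3 + 13.3167*d^2 + 4.0626*d + 1.2321)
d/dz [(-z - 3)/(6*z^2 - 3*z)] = (2*z^2 + 12*z - 3)/(3*z^2*(4*z^2 - 4*z + 1))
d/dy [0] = 0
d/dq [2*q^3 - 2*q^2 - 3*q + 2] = 6*q^2 - 4*q - 3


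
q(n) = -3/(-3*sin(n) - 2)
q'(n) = -9*cos(n)/(-3*sin(n) - 2)^2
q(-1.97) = -3.93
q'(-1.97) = 5.99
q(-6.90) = 11.33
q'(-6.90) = -104.80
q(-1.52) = -3.01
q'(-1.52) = -0.46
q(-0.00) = 1.50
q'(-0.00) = -2.25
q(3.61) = 4.65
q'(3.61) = 19.27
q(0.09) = 1.32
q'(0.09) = -1.74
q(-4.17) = 0.66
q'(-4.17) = 0.22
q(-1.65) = -3.03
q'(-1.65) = 0.73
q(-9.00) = 3.93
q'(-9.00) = 14.06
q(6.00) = 2.58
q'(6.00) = -6.40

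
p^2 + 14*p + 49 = (p + 7)^2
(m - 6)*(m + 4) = m^2 - 2*m - 24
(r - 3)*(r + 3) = r^2 - 9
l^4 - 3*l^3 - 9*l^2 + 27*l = l*(l - 3)^2*(l + 3)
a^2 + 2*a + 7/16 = (a + 1/4)*(a + 7/4)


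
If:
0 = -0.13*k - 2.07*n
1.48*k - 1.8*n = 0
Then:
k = 0.00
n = 0.00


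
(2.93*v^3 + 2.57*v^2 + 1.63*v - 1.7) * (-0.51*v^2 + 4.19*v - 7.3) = -1.4943*v^5 + 10.966*v^4 - 11.452*v^3 - 11.0643*v^2 - 19.022*v + 12.41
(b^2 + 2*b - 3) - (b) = b^2 + b - 3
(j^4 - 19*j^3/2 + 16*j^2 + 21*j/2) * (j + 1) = j^5 - 17*j^4/2 + 13*j^3/2 + 53*j^2/2 + 21*j/2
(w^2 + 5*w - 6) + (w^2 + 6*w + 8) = 2*w^2 + 11*w + 2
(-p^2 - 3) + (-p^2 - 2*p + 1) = -2*p^2 - 2*p - 2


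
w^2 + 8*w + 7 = (w + 1)*(w + 7)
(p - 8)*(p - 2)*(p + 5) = p^3 - 5*p^2 - 34*p + 80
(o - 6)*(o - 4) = o^2 - 10*o + 24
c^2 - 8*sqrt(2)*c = c*(c - 8*sqrt(2))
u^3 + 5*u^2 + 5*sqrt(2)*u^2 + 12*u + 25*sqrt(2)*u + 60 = (u + 5)*(u + 2*sqrt(2))*(u + 3*sqrt(2))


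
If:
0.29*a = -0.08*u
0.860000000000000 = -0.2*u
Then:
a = 1.19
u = -4.30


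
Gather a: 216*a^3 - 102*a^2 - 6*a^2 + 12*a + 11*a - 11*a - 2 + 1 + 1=216*a^3 - 108*a^2 + 12*a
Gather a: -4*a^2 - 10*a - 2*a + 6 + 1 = -4*a^2 - 12*a + 7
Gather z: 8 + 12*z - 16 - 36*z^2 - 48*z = -36*z^2 - 36*z - 8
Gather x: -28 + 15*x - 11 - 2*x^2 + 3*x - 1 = -2*x^2 + 18*x - 40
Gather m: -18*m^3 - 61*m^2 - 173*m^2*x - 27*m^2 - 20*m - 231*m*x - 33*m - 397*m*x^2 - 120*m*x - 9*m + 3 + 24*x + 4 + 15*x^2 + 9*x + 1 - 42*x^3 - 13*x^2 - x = -18*m^3 + m^2*(-173*x - 88) + m*(-397*x^2 - 351*x - 62) - 42*x^3 + 2*x^2 + 32*x + 8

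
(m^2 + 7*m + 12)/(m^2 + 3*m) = (m + 4)/m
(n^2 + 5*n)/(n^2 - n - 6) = n*(n + 5)/(n^2 - n - 6)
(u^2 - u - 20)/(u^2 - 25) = (u + 4)/(u + 5)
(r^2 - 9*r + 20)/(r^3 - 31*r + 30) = (r - 4)/(r^2 + 5*r - 6)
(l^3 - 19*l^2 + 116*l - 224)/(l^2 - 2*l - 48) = (l^2 - 11*l + 28)/(l + 6)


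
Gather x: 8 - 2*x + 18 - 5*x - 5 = 21 - 7*x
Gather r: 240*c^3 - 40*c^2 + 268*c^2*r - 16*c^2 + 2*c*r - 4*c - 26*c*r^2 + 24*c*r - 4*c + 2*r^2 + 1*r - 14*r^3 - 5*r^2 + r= 240*c^3 - 56*c^2 - 8*c - 14*r^3 + r^2*(-26*c - 3) + r*(268*c^2 + 26*c + 2)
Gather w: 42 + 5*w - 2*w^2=-2*w^2 + 5*w + 42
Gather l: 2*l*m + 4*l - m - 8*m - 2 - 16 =l*(2*m + 4) - 9*m - 18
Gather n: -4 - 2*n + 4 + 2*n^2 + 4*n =2*n^2 + 2*n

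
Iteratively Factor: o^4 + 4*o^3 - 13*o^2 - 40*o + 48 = (o + 4)*(o^3 - 13*o + 12) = (o - 1)*(o + 4)*(o^2 + o - 12) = (o - 1)*(o + 4)^2*(o - 3)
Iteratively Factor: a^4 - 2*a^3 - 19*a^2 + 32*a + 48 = (a - 4)*(a^3 + 2*a^2 - 11*a - 12) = (a - 4)*(a + 1)*(a^2 + a - 12) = (a - 4)*(a - 3)*(a + 1)*(a + 4)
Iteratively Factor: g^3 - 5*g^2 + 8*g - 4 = (g - 2)*(g^2 - 3*g + 2) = (g - 2)^2*(g - 1)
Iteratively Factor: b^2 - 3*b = (b - 3)*(b)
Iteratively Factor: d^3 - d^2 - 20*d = (d)*(d^2 - d - 20) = d*(d + 4)*(d - 5)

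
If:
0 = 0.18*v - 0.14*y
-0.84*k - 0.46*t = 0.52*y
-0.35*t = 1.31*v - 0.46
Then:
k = 0.975132275132275*y - 0.719727891156463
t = 1.31428571428571 - 2.91111111111111*y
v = 0.777777777777778*y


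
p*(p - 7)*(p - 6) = p^3 - 13*p^2 + 42*p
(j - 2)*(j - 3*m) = j^2 - 3*j*m - 2*j + 6*m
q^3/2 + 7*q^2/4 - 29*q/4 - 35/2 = (q/2 + 1)*(q - 7/2)*(q + 5)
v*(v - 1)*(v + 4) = v^3 + 3*v^2 - 4*v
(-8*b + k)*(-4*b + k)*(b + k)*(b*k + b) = 32*b^4*k + 32*b^4 + 20*b^3*k^2 + 20*b^3*k - 11*b^2*k^3 - 11*b^2*k^2 + b*k^4 + b*k^3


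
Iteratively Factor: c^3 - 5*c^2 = (c)*(c^2 - 5*c) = c^2*(c - 5)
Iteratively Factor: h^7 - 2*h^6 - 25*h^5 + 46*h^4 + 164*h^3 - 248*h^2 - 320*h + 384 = (h - 2)*(h^6 - 25*h^4 - 4*h^3 + 156*h^2 + 64*h - 192) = (h - 4)*(h - 2)*(h^5 + 4*h^4 - 9*h^3 - 40*h^2 - 4*h + 48) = (h - 4)*(h - 2)*(h + 2)*(h^4 + 2*h^3 - 13*h^2 - 14*h + 24) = (h - 4)*(h - 2)*(h + 2)*(h + 4)*(h^3 - 2*h^2 - 5*h + 6) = (h - 4)*(h - 3)*(h - 2)*(h + 2)*(h + 4)*(h^2 + h - 2) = (h - 4)*(h - 3)*(h - 2)*(h + 2)^2*(h + 4)*(h - 1)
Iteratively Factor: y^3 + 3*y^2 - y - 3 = (y + 3)*(y^2 - 1) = (y - 1)*(y + 3)*(y + 1)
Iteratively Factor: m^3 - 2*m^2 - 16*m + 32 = (m - 4)*(m^2 + 2*m - 8) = (m - 4)*(m + 4)*(m - 2)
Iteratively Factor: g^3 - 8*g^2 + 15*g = (g)*(g^2 - 8*g + 15) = g*(g - 3)*(g - 5)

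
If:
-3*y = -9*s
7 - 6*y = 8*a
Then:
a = 7/8 - 3*y/4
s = y/3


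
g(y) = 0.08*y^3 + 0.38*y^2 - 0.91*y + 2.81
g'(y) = 0.24*y^2 + 0.76*y - 0.91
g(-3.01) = 6.81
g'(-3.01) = -1.02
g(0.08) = 2.74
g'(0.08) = -0.85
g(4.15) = 11.30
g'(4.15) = 6.38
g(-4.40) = 7.36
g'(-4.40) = 0.39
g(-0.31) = 3.13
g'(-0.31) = -1.12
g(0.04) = 2.77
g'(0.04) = -0.88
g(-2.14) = 5.71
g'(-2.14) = -1.44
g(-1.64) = 4.97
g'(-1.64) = -1.51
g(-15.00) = -168.04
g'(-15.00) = 41.69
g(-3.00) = 6.80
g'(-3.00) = -1.03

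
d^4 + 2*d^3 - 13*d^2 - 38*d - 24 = (d - 4)*(d + 1)*(d + 2)*(d + 3)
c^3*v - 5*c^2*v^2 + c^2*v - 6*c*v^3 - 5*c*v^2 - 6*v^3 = (c - 6*v)*(c + v)*(c*v + v)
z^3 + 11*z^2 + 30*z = z*(z + 5)*(z + 6)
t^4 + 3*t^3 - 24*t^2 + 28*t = t*(t - 2)^2*(t + 7)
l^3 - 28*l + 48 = (l - 4)*(l - 2)*(l + 6)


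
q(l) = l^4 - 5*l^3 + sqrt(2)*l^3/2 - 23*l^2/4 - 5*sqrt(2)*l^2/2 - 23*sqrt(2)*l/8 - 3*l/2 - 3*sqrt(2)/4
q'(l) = 4*l^3 - 15*l^2 + 3*sqrt(2)*l^2/2 - 23*l/2 - 5*sqrt(2)*l - 23*sqrt(2)/8 - 3/2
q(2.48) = -99.63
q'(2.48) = -69.82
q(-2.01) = 23.80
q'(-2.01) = -52.75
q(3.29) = -155.59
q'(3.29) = -63.62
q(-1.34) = 3.28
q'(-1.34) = -13.43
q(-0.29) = -0.12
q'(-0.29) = -1.36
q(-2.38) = 49.55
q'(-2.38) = -88.24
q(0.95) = -17.59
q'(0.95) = -31.40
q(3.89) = -186.94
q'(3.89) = -37.23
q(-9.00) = 8987.42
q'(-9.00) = -3797.60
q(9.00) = 2628.20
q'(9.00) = 1700.12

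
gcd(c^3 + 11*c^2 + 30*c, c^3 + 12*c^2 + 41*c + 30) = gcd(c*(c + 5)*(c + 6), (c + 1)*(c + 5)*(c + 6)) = c^2 + 11*c + 30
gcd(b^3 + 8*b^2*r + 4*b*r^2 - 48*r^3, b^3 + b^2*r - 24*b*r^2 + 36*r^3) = -b^2 - 4*b*r + 12*r^2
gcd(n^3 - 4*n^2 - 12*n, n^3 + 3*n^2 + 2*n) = n^2 + 2*n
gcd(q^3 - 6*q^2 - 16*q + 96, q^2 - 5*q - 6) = q - 6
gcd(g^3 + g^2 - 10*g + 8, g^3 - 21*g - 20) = g + 4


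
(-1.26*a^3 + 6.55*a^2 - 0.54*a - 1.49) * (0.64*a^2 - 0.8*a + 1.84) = -0.8064*a^5 + 5.2*a^4 - 7.904*a^3 + 11.5304*a^2 + 0.1984*a - 2.7416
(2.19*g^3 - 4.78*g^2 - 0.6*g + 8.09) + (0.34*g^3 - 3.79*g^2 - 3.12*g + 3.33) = 2.53*g^3 - 8.57*g^2 - 3.72*g + 11.42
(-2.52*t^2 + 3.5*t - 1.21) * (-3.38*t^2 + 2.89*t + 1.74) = 8.5176*t^4 - 19.1128*t^3 + 9.82*t^2 + 2.5931*t - 2.1054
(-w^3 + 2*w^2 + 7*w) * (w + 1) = -w^4 + w^3 + 9*w^2 + 7*w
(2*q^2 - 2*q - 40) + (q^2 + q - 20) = 3*q^2 - q - 60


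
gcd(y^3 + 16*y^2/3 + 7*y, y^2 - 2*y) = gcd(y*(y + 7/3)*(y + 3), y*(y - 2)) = y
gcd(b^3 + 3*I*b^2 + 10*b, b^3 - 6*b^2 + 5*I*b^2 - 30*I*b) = b^2 + 5*I*b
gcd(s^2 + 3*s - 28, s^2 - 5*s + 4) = s - 4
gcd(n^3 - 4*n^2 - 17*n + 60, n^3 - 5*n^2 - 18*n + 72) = n^2 + n - 12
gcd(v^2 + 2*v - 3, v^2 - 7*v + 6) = v - 1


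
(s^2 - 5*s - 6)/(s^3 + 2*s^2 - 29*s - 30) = (s - 6)/(s^2 + s - 30)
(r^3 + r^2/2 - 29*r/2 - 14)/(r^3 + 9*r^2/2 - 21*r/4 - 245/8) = 4*(r^2 - 3*r - 4)/(4*r^2 + 4*r - 35)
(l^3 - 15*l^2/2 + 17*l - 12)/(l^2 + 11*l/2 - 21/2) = (l^2 - 6*l + 8)/(l + 7)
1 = 1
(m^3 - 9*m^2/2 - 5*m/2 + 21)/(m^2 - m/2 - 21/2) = (m^2 - m - 6)/(m + 3)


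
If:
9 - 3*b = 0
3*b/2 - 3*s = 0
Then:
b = 3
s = 3/2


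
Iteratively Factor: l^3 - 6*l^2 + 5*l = (l)*(l^2 - 6*l + 5) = l*(l - 1)*(l - 5)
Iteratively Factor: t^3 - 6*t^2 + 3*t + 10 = (t + 1)*(t^2 - 7*t + 10) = (t - 2)*(t + 1)*(t - 5)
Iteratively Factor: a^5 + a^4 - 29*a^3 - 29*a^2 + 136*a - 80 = (a + 4)*(a^4 - 3*a^3 - 17*a^2 + 39*a - 20) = (a + 4)^2*(a^3 - 7*a^2 + 11*a - 5) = (a - 1)*(a + 4)^2*(a^2 - 6*a + 5) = (a - 5)*(a - 1)*(a + 4)^2*(a - 1)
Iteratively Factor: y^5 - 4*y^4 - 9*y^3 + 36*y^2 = (y)*(y^4 - 4*y^3 - 9*y^2 + 36*y) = y^2*(y^3 - 4*y^2 - 9*y + 36) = y^2*(y - 3)*(y^2 - y - 12) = y^2*(y - 3)*(y + 3)*(y - 4)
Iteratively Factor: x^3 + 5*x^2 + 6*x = (x + 3)*(x^2 + 2*x) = x*(x + 3)*(x + 2)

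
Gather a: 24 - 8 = 16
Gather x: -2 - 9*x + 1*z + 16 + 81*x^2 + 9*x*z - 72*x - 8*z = 81*x^2 + x*(9*z - 81) - 7*z + 14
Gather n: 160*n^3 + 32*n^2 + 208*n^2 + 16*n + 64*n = 160*n^3 + 240*n^2 + 80*n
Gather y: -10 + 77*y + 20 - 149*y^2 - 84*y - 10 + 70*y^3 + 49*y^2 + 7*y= 70*y^3 - 100*y^2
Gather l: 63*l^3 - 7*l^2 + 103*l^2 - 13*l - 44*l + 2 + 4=63*l^3 + 96*l^2 - 57*l + 6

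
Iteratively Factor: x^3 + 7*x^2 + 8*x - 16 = (x - 1)*(x^2 + 8*x + 16) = (x - 1)*(x + 4)*(x + 4)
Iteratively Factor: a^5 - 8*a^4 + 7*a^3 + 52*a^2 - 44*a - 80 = (a - 4)*(a^4 - 4*a^3 - 9*a^2 + 16*a + 20) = (a - 4)*(a + 2)*(a^3 - 6*a^2 + 3*a + 10) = (a - 5)*(a - 4)*(a + 2)*(a^2 - a - 2) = (a - 5)*(a - 4)*(a - 2)*(a + 2)*(a + 1)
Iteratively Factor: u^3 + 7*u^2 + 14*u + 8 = (u + 2)*(u^2 + 5*u + 4) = (u + 2)*(u + 4)*(u + 1)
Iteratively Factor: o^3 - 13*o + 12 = (o - 1)*(o^2 + o - 12) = (o - 1)*(o + 4)*(o - 3)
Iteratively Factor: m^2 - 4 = (m - 2)*(m + 2)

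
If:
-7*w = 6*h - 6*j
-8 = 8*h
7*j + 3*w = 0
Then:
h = -1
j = -18/67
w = 42/67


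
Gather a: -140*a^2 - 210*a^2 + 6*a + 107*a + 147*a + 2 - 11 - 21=-350*a^2 + 260*a - 30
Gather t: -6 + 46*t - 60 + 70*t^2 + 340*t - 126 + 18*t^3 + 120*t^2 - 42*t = 18*t^3 + 190*t^2 + 344*t - 192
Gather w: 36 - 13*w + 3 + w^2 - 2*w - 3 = w^2 - 15*w + 36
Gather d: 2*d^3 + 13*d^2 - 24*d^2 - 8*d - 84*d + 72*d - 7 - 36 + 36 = 2*d^3 - 11*d^2 - 20*d - 7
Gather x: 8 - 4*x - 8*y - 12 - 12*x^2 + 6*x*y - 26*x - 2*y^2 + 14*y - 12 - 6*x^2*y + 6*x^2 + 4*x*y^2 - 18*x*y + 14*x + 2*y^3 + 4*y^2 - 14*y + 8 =x^2*(-6*y - 6) + x*(4*y^2 - 12*y - 16) + 2*y^3 + 2*y^2 - 8*y - 8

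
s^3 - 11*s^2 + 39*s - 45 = (s - 5)*(s - 3)^2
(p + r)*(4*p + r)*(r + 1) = 4*p^2*r + 4*p^2 + 5*p*r^2 + 5*p*r + r^3 + r^2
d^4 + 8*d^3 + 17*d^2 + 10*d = d*(d + 1)*(d + 2)*(d + 5)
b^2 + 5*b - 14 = (b - 2)*(b + 7)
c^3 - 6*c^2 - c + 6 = (c - 6)*(c - 1)*(c + 1)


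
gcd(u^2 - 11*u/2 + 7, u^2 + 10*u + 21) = 1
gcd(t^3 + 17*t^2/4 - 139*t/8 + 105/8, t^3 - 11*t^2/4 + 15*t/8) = t^2 - 11*t/4 + 15/8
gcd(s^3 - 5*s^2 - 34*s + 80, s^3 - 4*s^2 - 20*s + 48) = s - 2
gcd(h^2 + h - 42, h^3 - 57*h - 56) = h + 7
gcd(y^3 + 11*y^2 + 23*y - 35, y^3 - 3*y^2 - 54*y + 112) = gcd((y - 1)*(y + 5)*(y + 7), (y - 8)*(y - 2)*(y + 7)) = y + 7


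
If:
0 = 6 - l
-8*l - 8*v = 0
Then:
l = 6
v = -6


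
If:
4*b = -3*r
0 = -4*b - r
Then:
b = 0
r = 0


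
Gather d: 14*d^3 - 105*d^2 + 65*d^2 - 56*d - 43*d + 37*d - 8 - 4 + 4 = 14*d^3 - 40*d^2 - 62*d - 8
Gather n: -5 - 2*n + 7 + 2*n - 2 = 0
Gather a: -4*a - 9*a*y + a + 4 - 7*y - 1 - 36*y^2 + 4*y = a*(-9*y - 3) - 36*y^2 - 3*y + 3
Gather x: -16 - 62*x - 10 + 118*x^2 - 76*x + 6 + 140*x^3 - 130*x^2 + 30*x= 140*x^3 - 12*x^2 - 108*x - 20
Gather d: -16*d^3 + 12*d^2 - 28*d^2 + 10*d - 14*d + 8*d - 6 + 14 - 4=-16*d^3 - 16*d^2 + 4*d + 4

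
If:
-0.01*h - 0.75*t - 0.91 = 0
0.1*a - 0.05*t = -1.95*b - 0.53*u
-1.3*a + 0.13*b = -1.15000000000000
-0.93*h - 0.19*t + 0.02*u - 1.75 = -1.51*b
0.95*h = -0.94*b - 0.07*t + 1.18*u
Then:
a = 0.90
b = 0.19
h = -1.34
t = -1.20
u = -1.00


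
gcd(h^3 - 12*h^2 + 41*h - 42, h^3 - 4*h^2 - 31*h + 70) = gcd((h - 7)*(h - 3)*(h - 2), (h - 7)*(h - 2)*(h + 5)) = h^2 - 9*h + 14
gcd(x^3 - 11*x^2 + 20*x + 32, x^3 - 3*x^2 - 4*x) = x^2 - 3*x - 4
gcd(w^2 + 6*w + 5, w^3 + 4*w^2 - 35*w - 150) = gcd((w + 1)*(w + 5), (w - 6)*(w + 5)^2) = w + 5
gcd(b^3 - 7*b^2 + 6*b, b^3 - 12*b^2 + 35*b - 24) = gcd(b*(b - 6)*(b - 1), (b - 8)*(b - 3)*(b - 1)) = b - 1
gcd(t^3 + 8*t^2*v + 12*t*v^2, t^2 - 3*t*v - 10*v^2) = t + 2*v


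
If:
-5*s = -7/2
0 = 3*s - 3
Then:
No Solution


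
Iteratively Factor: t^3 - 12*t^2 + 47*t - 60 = (t - 4)*(t^2 - 8*t + 15) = (t - 4)*(t - 3)*(t - 5)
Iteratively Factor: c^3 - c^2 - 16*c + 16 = (c - 1)*(c^2 - 16) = (c - 4)*(c - 1)*(c + 4)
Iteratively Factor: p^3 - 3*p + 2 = (p + 2)*(p^2 - 2*p + 1) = (p - 1)*(p + 2)*(p - 1)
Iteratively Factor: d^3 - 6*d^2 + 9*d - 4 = (d - 1)*(d^2 - 5*d + 4) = (d - 4)*(d - 1)*(d - 1)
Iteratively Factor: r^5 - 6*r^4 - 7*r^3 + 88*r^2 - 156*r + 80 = (r - 2)*(r^4 - 4*r^3 - 15*r^2 + 58*r - 40) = (r - 5)*(r - 2)*(r^3 + r^2 - 10*r + 8) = (r - 5)*(r - 2)*(r - 1)*(r^2 + 2*r - 8) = (r - 5)*(r - 2)^2*(r - 1)*(r + 4)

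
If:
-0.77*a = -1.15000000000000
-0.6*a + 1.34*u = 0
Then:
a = 1.49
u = 0.67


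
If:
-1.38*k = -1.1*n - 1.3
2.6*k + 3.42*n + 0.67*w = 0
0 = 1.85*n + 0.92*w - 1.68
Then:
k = 0.24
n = -0.89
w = 3.61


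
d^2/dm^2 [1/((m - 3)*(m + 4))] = 2*((m - 3)^2 + (m - 3)*(m + 4) + (m + 4)^2)/((m - 3)^3*(m + 4)^3)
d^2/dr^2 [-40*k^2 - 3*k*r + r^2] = 2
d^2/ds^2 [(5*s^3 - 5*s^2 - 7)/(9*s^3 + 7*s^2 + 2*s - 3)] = 4*(-360*s^6 - 135*s^5 - 1161*s^4 - 2139*s^3 - 906*s^2 - 363*s - 110)/(729*s^9 + 1701*s^8 + 1809*s^7 + 370*s^6 - 732*s^5 - 681*s^4 - s^3 + 153*s^2 + 54*s - 27)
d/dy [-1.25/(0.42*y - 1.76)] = 0.525/(0.42*y - 1.76)^2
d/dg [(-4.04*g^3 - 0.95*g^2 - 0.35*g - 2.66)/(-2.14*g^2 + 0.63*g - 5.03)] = (8.64560000000001*g^4 - 5.0904*g^3 + 59.6161*g^2 - 1.8278*g + 3.4363)/(4.5796*g^4 - 2.6964*g^3 + 21.9253*g^2 - 6.3378*g + 25.3009)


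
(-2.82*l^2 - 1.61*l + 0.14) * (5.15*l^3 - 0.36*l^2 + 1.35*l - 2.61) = -14.523*l^5 - 7.2763*l^4 - 2.5064*l^3 + 5.1363*l^2 + 4.3911*l - 0.3654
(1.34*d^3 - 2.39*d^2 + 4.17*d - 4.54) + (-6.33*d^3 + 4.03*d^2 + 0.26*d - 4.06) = -4.99*d^3 + 1.64*d^2 + 4.43*d - 8.6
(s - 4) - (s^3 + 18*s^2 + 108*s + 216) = -s^3 - 18*s^2 - 107*s - 220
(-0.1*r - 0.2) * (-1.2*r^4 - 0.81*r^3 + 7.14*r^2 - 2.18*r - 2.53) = 0.12*r^5 + 0.321*r^4 - 0.552*r^3 - 1.21*r^2 + 0.689*r + 0.506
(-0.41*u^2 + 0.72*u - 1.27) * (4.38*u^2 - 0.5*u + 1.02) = -1.7958*u^4 + 3.3586*u^3 - 6.3408*u^2 + 1.3694*u - 1.2954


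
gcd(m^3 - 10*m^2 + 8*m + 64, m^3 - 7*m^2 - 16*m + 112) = m - 4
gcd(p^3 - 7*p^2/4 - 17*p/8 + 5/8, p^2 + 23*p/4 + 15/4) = 1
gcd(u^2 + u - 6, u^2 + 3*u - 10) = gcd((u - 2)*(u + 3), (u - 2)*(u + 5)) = u - 2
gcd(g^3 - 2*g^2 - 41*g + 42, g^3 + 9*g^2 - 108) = g + 6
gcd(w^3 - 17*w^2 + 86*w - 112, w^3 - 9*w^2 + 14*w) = w^2 - 9*w + 14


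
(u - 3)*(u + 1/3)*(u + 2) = u^3 - 2*u^2/3 - 19*u/3 - 2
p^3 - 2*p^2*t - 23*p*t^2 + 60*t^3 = (p - 4*t)*(p - 3*t)*(p + 5*t)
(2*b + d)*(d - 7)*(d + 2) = 2*b*d^2 - 10*b*d - 28*b + d^3 - 5*d^2 - 14*d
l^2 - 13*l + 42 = (l - 7)*(l - 6)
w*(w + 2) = w^2 + 2*w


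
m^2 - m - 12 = (m - 4)*(m + 3)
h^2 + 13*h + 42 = (h + 6)*(h + 7)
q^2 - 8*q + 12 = (q - 6)*(q - 2)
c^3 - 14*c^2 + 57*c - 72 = (c - 8)*(c - 3)^2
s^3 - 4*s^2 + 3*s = s*(s - 3)*(s - 1)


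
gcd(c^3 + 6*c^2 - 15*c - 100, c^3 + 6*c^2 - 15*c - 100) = c^3 + 6*c^2 - 15*c - 100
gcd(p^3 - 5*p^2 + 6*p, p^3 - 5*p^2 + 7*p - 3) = p - 3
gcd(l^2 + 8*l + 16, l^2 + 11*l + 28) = l + 4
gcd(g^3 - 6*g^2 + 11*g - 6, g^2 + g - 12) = g - 3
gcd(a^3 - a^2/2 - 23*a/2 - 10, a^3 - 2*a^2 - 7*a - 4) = a^2 - 3*a - 4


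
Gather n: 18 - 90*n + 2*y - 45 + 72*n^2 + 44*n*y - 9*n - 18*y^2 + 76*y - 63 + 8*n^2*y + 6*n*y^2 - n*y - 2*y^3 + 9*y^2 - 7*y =n^2*(8*y + 72) + n*(6*y^2 + 43*y - 99) - 2*y^3 - 9*y^2 + 71*y - 90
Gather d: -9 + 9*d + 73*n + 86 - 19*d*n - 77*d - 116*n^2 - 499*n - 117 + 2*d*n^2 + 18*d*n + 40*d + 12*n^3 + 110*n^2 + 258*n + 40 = d*(2*n^2 - n - 28) + 12*n^3 - 6*n^2 - 168*n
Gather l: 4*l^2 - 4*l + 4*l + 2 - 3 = 4*l^2 - 1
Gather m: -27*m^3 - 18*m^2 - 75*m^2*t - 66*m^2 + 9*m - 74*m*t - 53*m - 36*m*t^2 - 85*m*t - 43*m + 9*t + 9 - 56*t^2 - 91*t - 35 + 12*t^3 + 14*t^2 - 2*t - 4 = -27*m^3 + m^2*(-75*t - 84) + m*(-36*t^2 - 159*t - 87) + 12*t^3 - 42*t^2 - 84*t - 30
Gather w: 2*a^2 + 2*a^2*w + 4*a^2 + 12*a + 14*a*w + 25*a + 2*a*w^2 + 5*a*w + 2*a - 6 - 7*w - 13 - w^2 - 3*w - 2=6*a^2 + 39*a + w^2*(2*a - 1) + w*(2*a^2 + 19*a - 10) - 21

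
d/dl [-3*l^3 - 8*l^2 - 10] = l*(-9*l - 16)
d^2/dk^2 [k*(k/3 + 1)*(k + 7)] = 2*k + 20/3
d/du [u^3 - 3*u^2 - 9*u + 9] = 3*u^2 - 6*u - 9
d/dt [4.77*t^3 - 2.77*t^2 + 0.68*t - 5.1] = 14.31*t^2 - 5.54*t + 0.68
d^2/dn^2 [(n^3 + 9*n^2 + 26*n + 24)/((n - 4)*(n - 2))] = 24*(9*n^3 - 24*n^2 - 72*n + 208)/(n^6 - 18*n^5 + 132*n^4 - 504*n^3 + 1056*n^2 - 1152*n + 512)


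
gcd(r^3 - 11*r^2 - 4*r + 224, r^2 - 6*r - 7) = r - 7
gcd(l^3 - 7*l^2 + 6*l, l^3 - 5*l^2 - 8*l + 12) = l^2 - 7*l + 6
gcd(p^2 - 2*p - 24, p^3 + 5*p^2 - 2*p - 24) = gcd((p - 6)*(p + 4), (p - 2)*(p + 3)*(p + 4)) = p + 4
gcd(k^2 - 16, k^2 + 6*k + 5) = 1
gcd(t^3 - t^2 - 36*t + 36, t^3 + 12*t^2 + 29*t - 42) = t^2 + 5*t - 6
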